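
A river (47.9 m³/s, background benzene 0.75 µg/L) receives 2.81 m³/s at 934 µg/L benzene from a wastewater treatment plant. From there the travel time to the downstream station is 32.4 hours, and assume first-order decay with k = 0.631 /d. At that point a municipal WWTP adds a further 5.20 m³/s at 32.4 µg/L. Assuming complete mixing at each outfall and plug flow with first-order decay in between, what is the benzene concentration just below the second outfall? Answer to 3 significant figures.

23.3 µg/L

Flow-weighted average: C = (47.90·0.7500 + 2.810·934.0) / 50.71 = 2660/50.71 = 52.46 µg/L; combined flow 50.71 m³/s.
Applying C = C₀e^(−kt): 52.46 × 0.4266 = 22.38 µg/L.
At the second outfall, C = (50.71·22.38 + 5.200·32.40) / (50.71 + 5.200) = 23.31 µg/L.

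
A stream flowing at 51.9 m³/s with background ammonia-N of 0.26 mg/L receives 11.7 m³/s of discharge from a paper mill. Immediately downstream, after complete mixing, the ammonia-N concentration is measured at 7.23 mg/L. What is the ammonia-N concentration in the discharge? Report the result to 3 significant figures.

Mass balance: 51.90·0.2600 + 11.70·Cₑ = 63.60·7.230
→ Cₑ = (63.60·7.230 − 51.90·0.2600) / 11.70 = 38.15 mg/L.

38.1 mg/L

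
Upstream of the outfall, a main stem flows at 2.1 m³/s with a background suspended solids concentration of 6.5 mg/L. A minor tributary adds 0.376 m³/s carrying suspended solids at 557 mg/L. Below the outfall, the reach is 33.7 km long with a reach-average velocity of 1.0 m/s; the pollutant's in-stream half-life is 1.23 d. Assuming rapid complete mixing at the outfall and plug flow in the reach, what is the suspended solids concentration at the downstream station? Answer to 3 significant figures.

Flow-weighted average: C = (2.100·6.500 + 0.3760·557.0) / 2.476 = 223.1/2.476 = 90.10 mg/L.
Travel time t = 33.7·1000 / 1.0 = 33700 s = 9.361 h.
Half-life 1.23 d → k = ln 2 / 1.23 = 0.5635 d⁻¹.
Decay over the reach: 90.10·exp(−kt) = 90.10·0.8027 = 72.32 mg/L.

72.3 mg/L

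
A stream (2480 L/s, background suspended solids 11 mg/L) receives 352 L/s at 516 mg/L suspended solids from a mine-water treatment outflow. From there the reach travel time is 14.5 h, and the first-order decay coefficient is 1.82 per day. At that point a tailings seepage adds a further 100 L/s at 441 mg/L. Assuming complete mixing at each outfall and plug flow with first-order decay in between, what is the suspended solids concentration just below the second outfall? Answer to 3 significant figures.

Mass balance: C = (2480·11.00 + 352.0·516.0) / 2832 = 208900/2832 = 73.77 mg/L; combined flow 2832 L/s.
Applying C = C₀e^(−kt): 73.77 × 0.3330 = 24.57 mg/L.
Second outfall: C = (2832·24.57 + 100.0·441.0)/2932 = 38.77 mg/L.

38.8 mg/L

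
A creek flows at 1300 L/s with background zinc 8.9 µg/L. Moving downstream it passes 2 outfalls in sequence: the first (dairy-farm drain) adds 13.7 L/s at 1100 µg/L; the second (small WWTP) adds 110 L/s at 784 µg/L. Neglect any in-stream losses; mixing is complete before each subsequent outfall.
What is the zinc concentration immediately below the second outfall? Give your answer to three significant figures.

Outfall 1: combined Q = 1314 L/s; C = (1300·8.900 + 13.70·1100)/1314 = 20.28 µg/L.
Outfall 2: combined Q = 1424 L/s; C = (1314·20.28 + 110.0·784.0)/1424 = 79.29 µg/L.

79.3 µg/L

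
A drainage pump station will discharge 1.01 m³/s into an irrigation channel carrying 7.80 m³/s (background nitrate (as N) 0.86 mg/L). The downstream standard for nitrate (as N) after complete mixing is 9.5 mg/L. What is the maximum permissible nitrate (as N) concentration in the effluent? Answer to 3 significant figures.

At the limit, (Qr·Cr + Qe·Cₑ)/(Qr + Qe) = 9.5:
Cₑ = (8.810·9.5 − 7.800·0.8600) / 1.010 = 76.22 mg/L.

76.2 mg/L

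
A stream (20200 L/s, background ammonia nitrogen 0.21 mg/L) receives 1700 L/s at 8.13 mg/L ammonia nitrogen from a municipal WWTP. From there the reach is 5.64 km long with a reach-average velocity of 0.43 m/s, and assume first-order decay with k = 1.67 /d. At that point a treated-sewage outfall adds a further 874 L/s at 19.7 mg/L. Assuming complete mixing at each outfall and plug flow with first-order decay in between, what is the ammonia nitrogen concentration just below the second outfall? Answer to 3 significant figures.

1.37 mg/L

Mass balance: C = (20200·0.2100 + 1700·8.130) / 21900 = 18060/21900 = 0.8248 mg/L; combined flow 21900 L/s.
Travel time t = 5.64·1000 / 0.43 = 13120 s = 3.643 h.
First-order decay: C = 0.8248·exp(−k·t) = 0.8248·0.7761 = 0.6401 mg/L.
Second outfall: C = (21900·0.6401 + 874.0·19.70)/22770 = 1.372 mg/L.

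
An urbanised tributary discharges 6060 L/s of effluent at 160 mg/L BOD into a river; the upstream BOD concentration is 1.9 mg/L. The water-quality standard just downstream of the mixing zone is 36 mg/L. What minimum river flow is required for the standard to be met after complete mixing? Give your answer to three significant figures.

Set C_mix = 36: (Q·1.900 + 6060·160.0) / (Q + 6060) = 36
→ Q = 6060·(160.0 − 36)/(36 − 1.900) = 22040 L/s.

22000 L/s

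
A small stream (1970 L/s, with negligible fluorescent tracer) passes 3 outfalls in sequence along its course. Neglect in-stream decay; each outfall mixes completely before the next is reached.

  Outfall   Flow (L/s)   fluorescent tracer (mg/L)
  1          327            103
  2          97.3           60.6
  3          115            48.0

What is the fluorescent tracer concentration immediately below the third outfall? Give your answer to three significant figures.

Outfall 1: combined Q = 2297 L/s; C = (1970·0 + 327.0·103.0)/2297 = 14.66 mg/L.
Outfall 2: combined Q = 2394 L/s; C = (2297·14.66 + 97.30·60.60)/2394 = 16.53 mg/L.
Outfall 3: combined Q = 2509 L/s; C = (2394·16.53 + 115.0·48.00)/2509 = 17.97 mg/L.

18.0 mg/L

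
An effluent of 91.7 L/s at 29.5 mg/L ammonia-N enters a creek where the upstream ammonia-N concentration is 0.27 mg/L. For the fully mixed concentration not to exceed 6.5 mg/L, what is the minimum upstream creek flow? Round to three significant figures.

339 L/s

Set C_mix = 6.5: (Q·0.2700 + 91.70·29.50) / (Q + 91.70) = 6.5
→ Q = 91.70·(29.50 − 6.5)/(6.5 − 0.2700) = 338.5 L/s.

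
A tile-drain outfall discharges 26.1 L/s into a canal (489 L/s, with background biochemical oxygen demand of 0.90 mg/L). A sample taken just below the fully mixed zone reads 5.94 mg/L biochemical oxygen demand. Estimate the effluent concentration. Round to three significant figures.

100 mg/L

Mass balance: 489.0·0.9000 + 26.10·Cₑ = 515.1·5.940
→ Cₑ = (515.1·5.940 − 489.0·0.9000) / 26.10 = 100.4 mg/L.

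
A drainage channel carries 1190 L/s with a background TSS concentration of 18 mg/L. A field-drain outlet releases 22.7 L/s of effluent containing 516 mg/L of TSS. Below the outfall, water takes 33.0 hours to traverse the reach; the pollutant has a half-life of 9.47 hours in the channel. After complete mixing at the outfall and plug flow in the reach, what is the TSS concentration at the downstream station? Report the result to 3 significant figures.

2.44 mg/L

Flow-weighted average: C = (1190·18.00 + 22.70·516.0) / 1213 = 33130/1213 = 27.32 mg/L.
Half-life 9.47 h → k = ln 2 / 9.47 = 0.07319 h⁻¹ = 1.757 d⁻¹.
After decay, C = 27.32 × e^(−kt) = 27.32 × 0.08933 = 2.441 mg/L.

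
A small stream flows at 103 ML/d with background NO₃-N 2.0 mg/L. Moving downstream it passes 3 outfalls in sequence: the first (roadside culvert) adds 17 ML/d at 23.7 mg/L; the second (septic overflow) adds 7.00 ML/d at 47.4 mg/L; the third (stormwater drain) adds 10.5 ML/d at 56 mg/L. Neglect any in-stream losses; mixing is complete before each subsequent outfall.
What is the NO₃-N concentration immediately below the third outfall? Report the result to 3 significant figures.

11.1 mg/L

After outfall 1: Q = 103.0 + 17.00 = 120.0 ML/d; C = (103.0·2.000 + 17.00·23.70)/120.0 = 5.074 mg/L.
After outfall 2: Q = 120.0 + 7.000 = 127.0 ML/d; C = (120.0·5.074 + 7.000·47.40)/127.0 = 7.407 mg/L.
After outfall 3: Q = 127.0 + 10.50 = 137.5 ML/d; C = (127.0·7.407 + 10.50·56.00)/137.5 = 11.12 mg/L.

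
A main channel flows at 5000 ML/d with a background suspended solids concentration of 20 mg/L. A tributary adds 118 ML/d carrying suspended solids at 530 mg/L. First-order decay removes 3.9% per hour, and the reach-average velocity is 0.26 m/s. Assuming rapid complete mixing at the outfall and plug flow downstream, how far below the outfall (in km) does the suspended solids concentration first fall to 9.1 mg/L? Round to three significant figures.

After mixing, C = (5000·20.00 + 118.0·530.0) / 5118 = 162500/5118 = 31.76 mg/L.
3.9%/h lost → k = −ln(1 − 0.039) = 0.03978 h⁻¹.
Set 31.76·exp(−k·t) = 9.1 → t = ln(31.76/9.1)/k = 113100 s = 31.42 h.
Distance = v·t = 0.26·113100 = 29410 m = 29.41 km.

29.4 km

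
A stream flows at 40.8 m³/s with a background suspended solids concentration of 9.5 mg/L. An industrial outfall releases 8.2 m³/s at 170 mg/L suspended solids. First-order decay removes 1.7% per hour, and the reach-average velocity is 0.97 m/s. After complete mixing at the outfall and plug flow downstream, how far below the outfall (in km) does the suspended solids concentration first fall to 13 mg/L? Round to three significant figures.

209 km

Flow-weighted average: C = (40.80·9.500 + 8.200·170.0) / 49.00 = 1782/49.00 = 36.36 mg/L.
1.7%/h lost → k = −ln(1 − 0.017) = 0.01715 h⁻¹.
Set 36.36·exp(−k·t) = 13 → t = ln(36.36/13)/k = 215900 s = 59.98 h.
Distance = v·t = 0.97·215900 = 209500 m = 209.5 km.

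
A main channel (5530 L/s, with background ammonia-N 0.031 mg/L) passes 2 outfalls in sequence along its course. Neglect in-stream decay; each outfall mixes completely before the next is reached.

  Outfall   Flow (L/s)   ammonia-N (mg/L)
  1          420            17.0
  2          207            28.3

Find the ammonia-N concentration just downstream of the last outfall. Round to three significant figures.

Outfall 1: combined Q = 5950 L/s; C = (5530·0.03100 + 420.0·17.00)/5950 = 1.229 mg/L.
Outfall 2: combined Q = 6157 L/s; C = (5950·1.229 + 207.0·28.30)/6157 = 2.139 mg/L.

2.14 mg/L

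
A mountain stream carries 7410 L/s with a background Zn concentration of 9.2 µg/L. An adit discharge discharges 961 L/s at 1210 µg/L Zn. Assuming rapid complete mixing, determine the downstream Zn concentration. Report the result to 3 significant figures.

After mixing, C = (7410·9.200 + 961.0·1210) / 8371 = 1231000/8371 = 147.1 µg/L.

147 µg/L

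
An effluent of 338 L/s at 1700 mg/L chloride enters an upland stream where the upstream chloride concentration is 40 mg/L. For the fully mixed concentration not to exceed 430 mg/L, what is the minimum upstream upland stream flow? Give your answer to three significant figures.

Set C_mix = 430: (Q·40.00 + 338.0·1700) / (Q + 338.0) = 430
→ Q = 338.0·(1700 − 430)/(430 − 40.00) = 1101 L/s.

1100 L/s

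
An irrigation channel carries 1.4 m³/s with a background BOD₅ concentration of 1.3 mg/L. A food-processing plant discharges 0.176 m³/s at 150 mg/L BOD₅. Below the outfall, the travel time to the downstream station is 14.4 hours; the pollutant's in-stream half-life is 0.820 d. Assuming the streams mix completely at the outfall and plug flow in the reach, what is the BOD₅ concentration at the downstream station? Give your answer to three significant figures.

After mixing, C = (1.400·1.300 + 0.1760·150.0) / 1.576 = 28.22/1.576 = 17.91 mg/L.
Half-life 0.820 d → k = ln 2 / 0.820 = 0.8453 d⁻¹.
Applying C = C₀e^(−kt): 17.91 × 0.6022 = 10.78 mg/L.

10.8 mg/L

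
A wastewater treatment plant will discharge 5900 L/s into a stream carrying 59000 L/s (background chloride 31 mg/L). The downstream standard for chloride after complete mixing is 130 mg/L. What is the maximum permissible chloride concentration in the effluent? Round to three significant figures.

1120 mg/L

At the limit, (Qr·Cr + Qe·Cₑ)/(Qr + Qe) = 130:
Cₑ = (64900·130 − 59000·31.00) / 5900 = 1120 mg/L.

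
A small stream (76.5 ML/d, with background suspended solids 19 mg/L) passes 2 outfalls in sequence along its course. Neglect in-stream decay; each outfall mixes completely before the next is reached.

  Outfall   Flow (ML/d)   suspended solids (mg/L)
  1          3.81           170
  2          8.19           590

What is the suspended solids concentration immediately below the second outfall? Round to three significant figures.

78.3 mg/L

Below outfall 1: Q → 80.31 ML/d, C = (76.50·19.00 + 3.810·170.0)/80.31 = 26.16 mg/L.
Below outfall 2: Q → 88.50 ML/d, C = (80.31·26.16 + 8.190·590.0)/88.50 = 78.34 mg/L.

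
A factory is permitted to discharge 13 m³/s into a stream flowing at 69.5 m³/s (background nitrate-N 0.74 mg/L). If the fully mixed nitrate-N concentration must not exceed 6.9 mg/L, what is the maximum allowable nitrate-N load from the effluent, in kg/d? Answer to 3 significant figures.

44700 kg/d

Mass balance at the limit: 69.50·0.7400 + 13.00·Cₑ = 82.50·6.9 → Cₑ = 39.83 mg/L.
Load = 13.00 m³/s × 39.83 g/m³ × 86 400 s/d = 44740 kg/d.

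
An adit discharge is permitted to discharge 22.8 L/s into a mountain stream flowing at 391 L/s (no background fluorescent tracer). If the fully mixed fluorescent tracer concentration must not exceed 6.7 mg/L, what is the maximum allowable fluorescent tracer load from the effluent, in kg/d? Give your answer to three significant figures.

240 kg/d

Mass balance at the limit: 391.0·0 + 22.80·Cₑ = 413.8·6.7 → Cₑ = 121.6 mg/L.
22.80 L/s = 0.02280 m³/s. Load = 0.02280 m³/s × 121.6 g/m³ × 86 400 s/d = 239.5 kg/d.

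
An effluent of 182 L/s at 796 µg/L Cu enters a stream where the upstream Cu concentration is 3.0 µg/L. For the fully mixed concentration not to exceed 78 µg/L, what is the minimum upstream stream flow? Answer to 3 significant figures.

Set C_mix = 78: (Q·3.000 + 182.0·796.0) / (Q + 182.0) = 78
→ Q = 182.0·(796.0 − 78)/(78 − 3.000) = 1742 L/s.

1740 L/s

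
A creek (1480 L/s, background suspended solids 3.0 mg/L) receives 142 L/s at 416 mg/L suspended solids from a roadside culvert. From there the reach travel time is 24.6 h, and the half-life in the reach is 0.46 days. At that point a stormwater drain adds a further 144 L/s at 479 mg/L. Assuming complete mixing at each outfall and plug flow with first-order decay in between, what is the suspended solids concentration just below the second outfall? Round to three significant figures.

46.7 mg/L

Mass balance: C = (1480·3.000 + 142.0·416.0) / 1622 = 63510/1622 = 39.16 mg/L; combined flow 1622 L/s.
Half-life 0.46 d → k = ln 2 / 0.46 = 1.507 d⁻¹.
After decay, C = 39.16 × e^(−kt) = 39.16 × 0.2134 = 8.357 mg/L.
At the second outfall, C = (1622·8.357 + 144.0·479.0) / (1622 + 144.0) = 46.73 mg/L.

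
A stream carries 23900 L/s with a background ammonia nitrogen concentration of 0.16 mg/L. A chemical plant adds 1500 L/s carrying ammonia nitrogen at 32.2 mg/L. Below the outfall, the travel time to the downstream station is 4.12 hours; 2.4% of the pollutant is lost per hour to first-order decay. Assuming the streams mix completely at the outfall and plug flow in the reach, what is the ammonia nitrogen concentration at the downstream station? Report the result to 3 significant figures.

Flow-weighted average: C = (23900·0.1600 + 1500·32.20) / 25400 = 52120/25400 = 2.052 mg/L.
2.4%/h lost → k = −ln(1 − 0.024) = 0.02429 h⁻¹.
First-order decay: C = 2.052·exp(−k·t) = 2.052·0.9048 = 1.857 mg/L.

1.86 mg/L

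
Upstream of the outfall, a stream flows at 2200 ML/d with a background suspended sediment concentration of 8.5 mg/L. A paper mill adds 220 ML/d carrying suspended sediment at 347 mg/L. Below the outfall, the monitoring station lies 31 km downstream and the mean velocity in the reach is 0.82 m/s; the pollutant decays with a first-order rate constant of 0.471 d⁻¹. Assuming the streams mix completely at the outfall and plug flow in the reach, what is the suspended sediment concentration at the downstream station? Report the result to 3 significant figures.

Conservation of mass: C = (2200·8.500 + 220.0·347.0) / 2420 = 95040/2420 = 39.27 mg/L.
Travel time t = 31·1000 / 0.82 = 37800 s = 10.50 h.
Applying C = C₀e^(−kt): 39.27 × 0.8138 = 31.96 mg/L.

32.0 mg/L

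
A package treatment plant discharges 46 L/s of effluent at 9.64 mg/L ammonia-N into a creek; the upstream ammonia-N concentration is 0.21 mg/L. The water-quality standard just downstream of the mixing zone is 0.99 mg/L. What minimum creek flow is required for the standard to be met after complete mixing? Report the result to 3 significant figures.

Set C_mix = 0.99: (Q·0.2100 + 46.00·9.640) / (Q + 46.00) = 0.99
→ Q = 46.00·(9.640 − 0.99)/(0.99 − 0.2100) = 510.1 L/s.

510 L/s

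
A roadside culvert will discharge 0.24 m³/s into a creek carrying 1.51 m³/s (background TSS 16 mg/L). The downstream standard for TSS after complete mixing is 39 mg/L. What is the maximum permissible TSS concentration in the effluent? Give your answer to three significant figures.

At the limit, (Qr·Cr + Qe·Cₑ)/(Qr + Qe) = 39:
Cₑ = (1.750·39 − 1.510·16.00) / 0.2400 = 183.7 mg/L.

184 mg/L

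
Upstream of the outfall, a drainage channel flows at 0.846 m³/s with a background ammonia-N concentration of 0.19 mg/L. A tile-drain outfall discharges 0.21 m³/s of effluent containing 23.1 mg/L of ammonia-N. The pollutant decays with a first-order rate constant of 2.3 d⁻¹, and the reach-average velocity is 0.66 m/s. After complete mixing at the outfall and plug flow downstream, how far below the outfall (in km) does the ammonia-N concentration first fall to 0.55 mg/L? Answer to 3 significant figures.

Mixed concentration C = ΣQC/ΣQ = (0.8460·0.1900 + 0.2100·23.10) / 1.056 = 5.012/1.056 = 4.746 mg/L.
Set 4.746·exp(−k·t) = 0.55 → t = ln(4.746/0.55)/k = 80960 s = 22.49 h.
Distance = v·t = 0.66·80960 = 53430 m = 53.43 km.

53.4 km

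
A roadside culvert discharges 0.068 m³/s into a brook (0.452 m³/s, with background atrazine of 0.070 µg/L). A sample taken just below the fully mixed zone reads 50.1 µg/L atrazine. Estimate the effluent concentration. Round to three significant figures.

Mass balance: 0.4520·0.07000 + 0.06800·Cₑ = 0.5200·50.10
→ Cₑ = (0.5200·50.10 − 0.4520·0.07000) / 0.06800 = 382.7 µg/L.

383 µg/L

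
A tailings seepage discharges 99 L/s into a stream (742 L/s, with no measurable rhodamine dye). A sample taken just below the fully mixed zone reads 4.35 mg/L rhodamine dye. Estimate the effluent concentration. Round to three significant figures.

Mass balance: 742.0·0 + 99.00·Cₑ = 841.0·4.350
→ Cₑ = (841.0·4.350 − 742.0·0) / 99.00 = 36.95 mg/L.

37.0 mg/L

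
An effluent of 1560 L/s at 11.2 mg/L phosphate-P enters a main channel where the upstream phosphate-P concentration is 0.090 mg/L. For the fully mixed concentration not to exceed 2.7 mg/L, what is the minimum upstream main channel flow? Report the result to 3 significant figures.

Set C_mix = 2.7: (Q·0.09000 + 1560·11.20) / (Q + 1560) = 2.7
→ Q = 1560·(11.20 − 2.7)/(2.7 − 0.09000) = 5080 L/s.

5080 L/s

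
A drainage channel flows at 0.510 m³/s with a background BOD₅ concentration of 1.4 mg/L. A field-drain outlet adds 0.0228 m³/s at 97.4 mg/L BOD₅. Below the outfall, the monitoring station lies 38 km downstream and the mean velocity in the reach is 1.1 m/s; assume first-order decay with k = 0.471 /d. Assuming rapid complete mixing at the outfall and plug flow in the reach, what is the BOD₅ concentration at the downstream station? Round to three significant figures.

4.56 mg/L

Mixed concentration C = ΣQC/ΣQ = (0.5100·1.400 + 0.02280·97.40) / 0.5328 = 2.935/0.5328 = 5.508 mg/L.
Travel time t = 38·1000 / 1.1 = 34550 s = 9.596 h.
Decay over the reach: 5.508·exp(−kt) = 5.508·0.8283 = 4.563 mg/L.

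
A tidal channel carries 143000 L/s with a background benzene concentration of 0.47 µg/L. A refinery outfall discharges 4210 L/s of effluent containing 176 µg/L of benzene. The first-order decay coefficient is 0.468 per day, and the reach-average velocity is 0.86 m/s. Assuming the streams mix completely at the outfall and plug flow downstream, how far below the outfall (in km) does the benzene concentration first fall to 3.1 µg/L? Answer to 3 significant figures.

Mixed concentration C = ΣQC/ΣQ = (143000·0.4700 + 4210·176.0) / 147200 = 808200/147200 = 5.490 µg/L.
Set 5.490·exp(−k·t) = 3.1 → t = ln(5.490/3.1)/k = 105500 s = 29.31 h.
Distance = v·t = 0.86·105500 = 90740 m = 90.74 km.

90.7 km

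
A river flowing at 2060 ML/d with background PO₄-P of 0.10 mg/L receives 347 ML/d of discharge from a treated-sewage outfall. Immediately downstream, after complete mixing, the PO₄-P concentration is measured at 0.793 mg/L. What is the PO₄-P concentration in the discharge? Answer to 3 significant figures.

4.91 mg/L

Mass balance: 2060·0.1000 + 347.0·Cₑ = 2407·0.7930
→ Cₑ = (2407·0.7930 − 2060·0.1000) / 347.0 = 4.907 mg/L.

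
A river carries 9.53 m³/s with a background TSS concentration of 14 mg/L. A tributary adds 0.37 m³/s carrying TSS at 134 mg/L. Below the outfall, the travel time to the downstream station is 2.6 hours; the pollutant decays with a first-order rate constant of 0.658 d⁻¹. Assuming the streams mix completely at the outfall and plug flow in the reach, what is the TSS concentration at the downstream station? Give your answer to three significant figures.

After mixing, C = (9.530·14.00 + 0.3700·134.0) / 9.900 = 183.0/9.900 = 18.48 mg/L.
After decay, C = 18.48 × e^(−kt) = 18.48 × 0.9312 = 17.21 mg/L.

17.2 mg/L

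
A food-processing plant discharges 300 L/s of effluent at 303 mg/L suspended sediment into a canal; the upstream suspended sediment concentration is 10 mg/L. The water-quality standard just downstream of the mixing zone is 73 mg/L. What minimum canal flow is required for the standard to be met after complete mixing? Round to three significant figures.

1100 L/s

Set C_mix = 73: (Q·10.00 + 300.0·303.0) / (Q + 300.0) = 73
→ Q = 300.0·(303.0 − 73)/(73 − 10.00) = 1095 L/s.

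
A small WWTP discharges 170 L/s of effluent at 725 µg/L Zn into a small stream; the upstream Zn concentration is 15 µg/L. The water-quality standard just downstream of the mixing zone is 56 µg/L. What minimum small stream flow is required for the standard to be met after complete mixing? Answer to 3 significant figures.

Set C_mix = 56: (Q·15.00 + 170.0·725.0) / (Q + 170.0) = 56
→ Q = 170.0·(725.0 − 56)/(56 − 15.00) = 2774 L/s.

2770 L/s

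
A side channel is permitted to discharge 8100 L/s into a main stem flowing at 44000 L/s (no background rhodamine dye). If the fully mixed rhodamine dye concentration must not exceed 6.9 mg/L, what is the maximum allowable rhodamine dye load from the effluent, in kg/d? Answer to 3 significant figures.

Mass balance at the limit: 44000·0 + 8100·Cₑ = 52100·6.9 → Cₑ = 44.38 mg/L.
8100 L/s = 8.100 m³/s. Load = 8.100 m³/s × 44.38 g/m³ × 86 400 s/d = 31060 kg/d.

31100 kg/d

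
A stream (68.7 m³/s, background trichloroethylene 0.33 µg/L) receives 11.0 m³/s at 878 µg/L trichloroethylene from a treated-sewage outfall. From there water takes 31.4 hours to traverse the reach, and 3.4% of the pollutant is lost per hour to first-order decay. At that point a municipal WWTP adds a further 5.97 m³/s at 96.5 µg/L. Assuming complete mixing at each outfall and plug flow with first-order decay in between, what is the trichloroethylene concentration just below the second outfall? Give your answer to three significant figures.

Mass balance: C = (68.70·0.3300 + 11.00·878.0) / 79.70 = 9681/79.70 = 121.5 µg/L; combined flow 79.70 m³/s.
3.4%/h lost → k = −ln(1 − 0.034) = 0.03459 h⁻¹.
Decay over the reach: 121.5·exp(−kt) = 121.5·0.3375 = 40.99 µg/L.
At the second outfall, C = (79.70·40.99 + 5.970·96.50) / (79.70 + 5.970) = 44.86 µg/L.

44.9 µg/L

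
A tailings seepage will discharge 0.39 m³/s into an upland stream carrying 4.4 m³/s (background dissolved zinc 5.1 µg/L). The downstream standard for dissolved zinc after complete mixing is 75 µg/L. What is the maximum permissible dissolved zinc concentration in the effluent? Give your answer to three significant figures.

At the limit, (Qr·Cr + Qe·Cₑ)/(Qr + Qe) = 75:
Cₑ = (4.790·75 − 4.400·5.100) / 0.3900 = 863.6 µg/L.

864 µg/L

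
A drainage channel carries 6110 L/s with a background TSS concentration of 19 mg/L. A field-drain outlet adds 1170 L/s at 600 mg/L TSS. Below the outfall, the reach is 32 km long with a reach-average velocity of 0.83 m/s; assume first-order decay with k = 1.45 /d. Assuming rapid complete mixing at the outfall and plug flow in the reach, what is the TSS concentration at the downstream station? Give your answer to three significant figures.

58.8 mg/L

Flow-weighted average: C = (6110·19.00 + 1170·600.0) / 7280 = 818100/7280 = 112.4 mg/L.
Travel time t = 32·1000 / 0.83 = 38550 s = 10.71 h.
Applying C = C₀e^(−kt): 112.4 × 0.5236 = 58.84 mg/L.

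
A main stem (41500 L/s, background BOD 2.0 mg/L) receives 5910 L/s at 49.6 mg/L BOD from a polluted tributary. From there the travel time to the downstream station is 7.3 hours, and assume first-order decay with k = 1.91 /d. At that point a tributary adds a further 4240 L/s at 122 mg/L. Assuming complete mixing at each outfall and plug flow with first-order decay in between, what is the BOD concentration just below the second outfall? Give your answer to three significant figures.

14.1 mg/L

Conservation of mass: C = (41500·2.000 + 5910·49.60) / 47410 = 376100/47410 = 7.934 mg/L; combined flow 47410 L/s.
Decay over the reach: 7.934·exp(−kt) = 7.934·0.5594 = 4.438 mg/L.
At the second outfall, C = (47410·4.438 + 4240·122.0) / (47410 + 4240) = 14.09 mg/L.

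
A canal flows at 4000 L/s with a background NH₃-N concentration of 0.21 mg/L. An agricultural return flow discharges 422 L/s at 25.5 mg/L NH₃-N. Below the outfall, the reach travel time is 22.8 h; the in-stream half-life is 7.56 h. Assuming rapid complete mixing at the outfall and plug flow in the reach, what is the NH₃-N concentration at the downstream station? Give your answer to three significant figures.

After mixing, C = (4000·0.2100 + 422.0·25.50) / 4422 = 11600/4422 = 2.623 mg/L.
Half-life 7.56 h → k = ln 2 / 7.56 = 0.09169 h⁻¹ = 2.200 d⁻¹.
First-order decay: C = 2.623·exp(−k·t) = 2.623·0.1236 = 0.3243 mg/L.

0.324 mg/L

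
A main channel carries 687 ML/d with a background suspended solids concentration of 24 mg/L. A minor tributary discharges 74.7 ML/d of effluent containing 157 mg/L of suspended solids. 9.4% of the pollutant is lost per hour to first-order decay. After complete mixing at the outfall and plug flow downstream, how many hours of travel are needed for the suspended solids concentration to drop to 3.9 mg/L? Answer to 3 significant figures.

22.8 h

Flow-weighted average: C = (687.0·24.00 + 74.70·157.0) / 761.7 = 28220/761.7 = 37.04 mg/L.
9.4%/h lost → k = −ln(1 − 0.094) = 0.09872 h⁻¹.
37.04·exp(−k·t) = 3.9 → t = ln(37.04/3.9)/k = 82090 s = 22.80 h.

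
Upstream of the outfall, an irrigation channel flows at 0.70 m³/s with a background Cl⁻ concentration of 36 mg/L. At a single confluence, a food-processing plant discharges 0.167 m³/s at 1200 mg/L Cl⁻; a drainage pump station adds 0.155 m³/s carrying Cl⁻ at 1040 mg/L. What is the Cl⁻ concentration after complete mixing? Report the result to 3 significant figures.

After mixing, C = (0.7000·36.00 + 0.1670·1200 + 0.1550·1040) / 1.022 = 386.8/1.022 = 378.5 mg/L.

378 mg/L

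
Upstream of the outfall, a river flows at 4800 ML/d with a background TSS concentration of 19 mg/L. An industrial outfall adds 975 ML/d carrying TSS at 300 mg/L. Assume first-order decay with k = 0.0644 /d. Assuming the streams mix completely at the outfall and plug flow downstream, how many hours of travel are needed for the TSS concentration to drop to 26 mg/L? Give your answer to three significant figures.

350 h

Mixed concentration C = ΣQC/ΣQ = (4800·19.00 + 975.0·300.0) / 5775 = 383700/5775 = 66.44 mg/L.
66.44·exp(−k·t) = 26 → t = ln(66.44/26)/k = 1259000 s = 349.6 h.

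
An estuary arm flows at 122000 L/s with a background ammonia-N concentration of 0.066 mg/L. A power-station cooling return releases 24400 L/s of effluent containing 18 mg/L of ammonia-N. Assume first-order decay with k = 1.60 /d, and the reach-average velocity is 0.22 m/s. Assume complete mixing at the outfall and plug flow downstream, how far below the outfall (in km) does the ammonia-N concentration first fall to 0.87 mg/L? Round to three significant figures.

After mixing, C = (122000·0.06600 + 24400·18.00) / 146400 = 447300/146400 = 3.055 mg/L.
Set 3.055·exp(−k·t) = 0.87 → t = ln(3.055/0.87)/k = 67830 s = 18.84 h.
Distance = v·t = 0.22·67830 = 14920 m = 14.92 km.

14.9 km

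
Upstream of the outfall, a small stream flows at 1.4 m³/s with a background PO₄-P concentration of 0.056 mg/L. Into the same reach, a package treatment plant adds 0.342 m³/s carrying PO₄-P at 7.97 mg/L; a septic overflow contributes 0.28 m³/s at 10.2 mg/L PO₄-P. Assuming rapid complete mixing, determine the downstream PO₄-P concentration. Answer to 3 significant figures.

After mixing, C = (1.400·0.05600 + 0.3420·7.970 + 0.2800·10.20) / 2.022 = 5.660/2.022 = 2.799 mg/L.

2.80 mg/L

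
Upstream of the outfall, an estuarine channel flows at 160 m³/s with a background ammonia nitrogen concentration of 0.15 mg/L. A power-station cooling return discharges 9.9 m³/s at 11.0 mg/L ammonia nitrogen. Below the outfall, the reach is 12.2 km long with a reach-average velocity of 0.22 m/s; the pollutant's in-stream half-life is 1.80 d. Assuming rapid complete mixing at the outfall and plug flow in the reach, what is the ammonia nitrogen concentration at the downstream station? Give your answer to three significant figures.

After mixing, C = (160.0·0.1500 + 9.900·11.00) / 169.9 = 132.9/169.9 = 0.7822 mg/L.
Travel time t = 12.2·1000 / 0.22 = 55450 s = 15.40 h.
Half-life 1.80 d → k = ln 2 / 1.80 = 0.3851 d⁻¹.
Applying C = C₀e^(−kt): 0.7822 × 0.7810 = 0.6109 mg/L.

0.611 mg/L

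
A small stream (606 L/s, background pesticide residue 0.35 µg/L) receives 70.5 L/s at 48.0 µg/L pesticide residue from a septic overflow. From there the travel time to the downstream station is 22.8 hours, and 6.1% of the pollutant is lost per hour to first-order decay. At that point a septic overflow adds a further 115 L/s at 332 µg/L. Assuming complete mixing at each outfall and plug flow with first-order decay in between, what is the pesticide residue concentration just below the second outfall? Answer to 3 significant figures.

49.3 µg/L

Conservation of mass: C = (606.0·0.3500 + 70.50·48.00) / 676.5 = 3596/676.5 = 5.316 µg/L; combined flow 676.5 L/s.
6.1%/h lost → k = −ln(1 − 0.061) = 0.06294 h⁻¹.
After decay, C = 5.316 × e^(−kt) = 5.316 × 0.2381 = 1.266 µg/L.
At the second outfall, C = (676.5·1.266 + 115.0·332.0) / (676.5 + 115.0) = 49.32 µg/L.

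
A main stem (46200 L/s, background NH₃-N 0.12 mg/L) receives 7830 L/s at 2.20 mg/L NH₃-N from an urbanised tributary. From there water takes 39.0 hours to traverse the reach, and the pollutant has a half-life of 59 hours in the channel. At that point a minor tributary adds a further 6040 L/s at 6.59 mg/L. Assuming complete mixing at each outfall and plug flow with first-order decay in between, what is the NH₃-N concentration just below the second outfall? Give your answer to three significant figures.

After mixing, C = (46200·0.1200 + 7830·2.200) / 54030 = 22770/54030 = 0.4214 mg/L; combined flow 54030 L/s.
Half-life 59 h → k = ln 2 / 59 = 0.01175 h⁻¹ = 0.2820 d⁻¹.
First-order decay: C = 0.4214·exp(−k·t) = 0.4214·0.6324 = 0.2665 mg/L.
At the second outfall, C = (54030·0.2665 + 6040·6.590) / (54030 + 6040) = 0.9023 mg/L.

0.902 mg/L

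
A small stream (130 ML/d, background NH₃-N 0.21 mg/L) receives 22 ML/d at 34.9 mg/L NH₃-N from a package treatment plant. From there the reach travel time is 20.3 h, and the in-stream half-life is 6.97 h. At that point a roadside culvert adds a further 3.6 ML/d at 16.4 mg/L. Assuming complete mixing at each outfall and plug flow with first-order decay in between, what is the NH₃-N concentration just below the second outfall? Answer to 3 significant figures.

Mixed concentration C = ΣQC/ΣQ = (130.0·0.2100 + 22.00·34.90) / 152.0 = 795.1/152.0 = 5.231 mg/L; combined flow 152.0 ML/d.
Half-life 6.97 h → k = ln 2 / 6.97 = 0.09945 h⁻¹ = 2.387 d⁻¹.
After decay, C = 5.231 × e^(−kt) = 5.231 × 0.1328 = 0.6948 mg/L.
At the second outfall, C = (152.0·0.6948 + 3.600·16.40) / (152.0 + 3.600) = 1.058 mg/L.

1.06 mg/L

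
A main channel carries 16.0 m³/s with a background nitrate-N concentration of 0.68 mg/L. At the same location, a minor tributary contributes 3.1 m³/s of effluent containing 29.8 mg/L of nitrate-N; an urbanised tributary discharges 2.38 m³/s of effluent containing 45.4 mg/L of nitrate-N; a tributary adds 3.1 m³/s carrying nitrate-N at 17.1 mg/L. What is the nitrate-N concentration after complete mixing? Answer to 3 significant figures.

Mass balance: C = (16.00·0.6800 + 3.100·29.80 + 2.380·45.40 + 3.100·17.10) / 24.58 = 264.3/24.58 = 10.75 mg/L.

10.8 mg/L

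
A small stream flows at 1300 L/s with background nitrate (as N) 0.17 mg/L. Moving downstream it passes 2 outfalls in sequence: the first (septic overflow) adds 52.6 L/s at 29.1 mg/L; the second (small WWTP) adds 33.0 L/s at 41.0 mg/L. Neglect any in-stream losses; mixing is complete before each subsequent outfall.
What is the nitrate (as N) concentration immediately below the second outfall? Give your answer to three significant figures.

Below outfall 1: Q → 1353 L/s, C = (1300·0.1700 + 52.60·29.10)/1353 = 1.295 mg/L.
Below outfall 2: Q → 1386 L/s, C = (1353·1.295 + 33.00·41.00)/1386 = 2.241 mg/L.

2.24 mg/L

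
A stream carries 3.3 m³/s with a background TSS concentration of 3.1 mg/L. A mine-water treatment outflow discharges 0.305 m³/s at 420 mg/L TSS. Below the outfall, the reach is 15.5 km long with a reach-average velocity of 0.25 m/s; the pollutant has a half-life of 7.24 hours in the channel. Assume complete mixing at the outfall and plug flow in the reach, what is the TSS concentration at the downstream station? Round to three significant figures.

7.38 mg/L

After mixing, C = (3.300·3.100 + 0.3050·420.0) / 3.605 = 138.3/3.605 = 38.37 mg/L.
Travel time t = 15.5·1000 / 0.25 = 62000 s = 17.22 h.
Half-life 7.24 h → k = ln 2 / 7.24 = 0.09574 h⁻¹ = 2.298 d⁻¹.
Decay over the reach: 38.37·exp(−kt) = 38.37·0.1923 = 7.378 mg/L.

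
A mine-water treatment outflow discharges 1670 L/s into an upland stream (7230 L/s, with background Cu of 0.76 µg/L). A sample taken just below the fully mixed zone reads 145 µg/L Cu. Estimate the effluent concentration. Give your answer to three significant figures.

Mass balance: 7230·0.7600 + 1670·Cₑ = 8900·145.0
→ Cₑ = (8900·145.0 − 7230·0.7600) / 1670 = 769.5 µg/L.

769 µg/L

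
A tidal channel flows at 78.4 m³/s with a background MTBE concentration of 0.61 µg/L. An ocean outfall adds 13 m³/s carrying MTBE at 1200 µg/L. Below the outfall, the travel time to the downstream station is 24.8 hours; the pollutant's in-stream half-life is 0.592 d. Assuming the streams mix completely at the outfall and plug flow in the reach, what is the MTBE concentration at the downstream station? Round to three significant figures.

Mass balance: C = (78.40·0.6100 + 13.00·1200) / 91.40 = 15650/91.40 = 171.2 µg/L.
Half-life 0.592 d → k = ln 2 / 0.592 = 1.171 d⁻¹.
First-order decay: C = 171.2·exp(−k·t) = 171.2·0.2982 = 51.06 µg/L.

51.1 µg/L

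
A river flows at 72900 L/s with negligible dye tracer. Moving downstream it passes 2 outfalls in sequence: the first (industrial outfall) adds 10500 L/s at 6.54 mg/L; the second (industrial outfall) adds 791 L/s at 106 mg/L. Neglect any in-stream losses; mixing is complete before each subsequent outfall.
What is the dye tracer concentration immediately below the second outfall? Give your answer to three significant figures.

1.81 mg/L

After outfall 1: Q = 72900 + 10500 = 83400 L/s; C = (72900·0 + 10500·6.540)/83400 = 0.8234 mg/L.
After outfall 2: Q = 83400 + 791.0 = 84190 L/s; C = (83400·0.8234 + 791.0·106.0)/84190 = 1.812 mg/L.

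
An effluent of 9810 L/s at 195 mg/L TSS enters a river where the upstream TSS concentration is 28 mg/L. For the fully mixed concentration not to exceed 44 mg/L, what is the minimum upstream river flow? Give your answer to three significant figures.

Set C_mix = 44: (Q·28.00 + 9810·195.0) / (Q + 9810) = 44
→ Q = 9810·(195.0 − 44)/(44 − 28.00) = 92580 L/s.

92600 L/s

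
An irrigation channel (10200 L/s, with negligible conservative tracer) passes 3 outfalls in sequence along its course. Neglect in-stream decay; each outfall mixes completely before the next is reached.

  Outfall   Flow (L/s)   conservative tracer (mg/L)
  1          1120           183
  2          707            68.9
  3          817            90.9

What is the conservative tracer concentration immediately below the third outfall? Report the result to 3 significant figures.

Below outfall 1: Q → 11320 L/s, C = (10200·0 + 1120·183.0)/11320 = 18.11 mg/L.
Below outfall 2: Q → 12030 L/s, C = (11320·18.11 + 707.0·68.90)/12030 = 21.09 mg/L.
Below outfall 3: Q → 12840 L/s, C = (12030·21.09 + 817.0·90.90)/12840 = 25.53 mg/L.

25.5 mg/L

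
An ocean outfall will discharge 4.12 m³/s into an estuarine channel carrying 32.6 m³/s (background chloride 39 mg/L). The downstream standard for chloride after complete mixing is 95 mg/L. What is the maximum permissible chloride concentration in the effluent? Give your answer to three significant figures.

At the limit, (Qr·Cr + Qe·Cₑ)/(Qr + Qe) = 95:
Cₑ = (36.72·95 − 32.60·39.00) / 4.120 = 538.1 mg/L.

538 mg/L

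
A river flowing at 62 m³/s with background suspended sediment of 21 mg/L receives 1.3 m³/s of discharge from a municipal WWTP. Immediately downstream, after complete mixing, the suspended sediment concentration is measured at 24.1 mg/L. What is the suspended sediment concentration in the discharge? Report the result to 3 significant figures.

172 mg/L

Mass balance: 62.00·21.00 + 1.300·Cₑ = 63.30·24.10
→ Cₑ = (63.30·24.10 − 62.00·21.00) / 1.300 = 171.9 mg/L.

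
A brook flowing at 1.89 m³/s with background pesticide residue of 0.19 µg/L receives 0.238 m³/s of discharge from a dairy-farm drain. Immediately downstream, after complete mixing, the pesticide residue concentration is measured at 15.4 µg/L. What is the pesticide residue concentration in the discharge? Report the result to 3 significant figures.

136 µg/L

Mass balance: 1.890·0.1900 + 0.2380·Cₑ = 2.128·15.40
→ Cₑ = (2.128·15.40 − 1.890·0.1900) / 0.2380 = 136.2 µg/L.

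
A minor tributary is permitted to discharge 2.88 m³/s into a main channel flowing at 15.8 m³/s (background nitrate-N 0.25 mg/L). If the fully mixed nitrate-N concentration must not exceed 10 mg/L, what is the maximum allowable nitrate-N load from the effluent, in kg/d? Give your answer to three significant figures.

15800 kg/d

Mass balance at the limit: 15.80·0.2500 + 2.880·Cₑ = 18.68·10 → Cₑ = 63.49 mg/L.
Load = 2.880 m³/s × 63.49 g/m³ × 86 400 s/d = 15800 kg/d.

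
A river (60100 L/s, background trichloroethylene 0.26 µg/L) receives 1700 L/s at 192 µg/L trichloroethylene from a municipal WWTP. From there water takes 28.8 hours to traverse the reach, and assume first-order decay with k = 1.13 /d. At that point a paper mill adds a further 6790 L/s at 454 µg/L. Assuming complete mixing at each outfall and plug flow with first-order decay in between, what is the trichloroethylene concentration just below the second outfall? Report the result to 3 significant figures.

Conservation of mass: C = (60100·0.2600 + 1700·192.0) / 61800 = 342000/61800 = 5.534 µg/L; combined flow 61800 L/s.
Applying C = C₀e^(−kt): 5.534 × 0.2577 = 1.426 µg/L.
At the second outfall, C = (61800·1.426 + 6790·454.0) / (61800 + 6790) = 46.23 µg/L.

46.2 µg/L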